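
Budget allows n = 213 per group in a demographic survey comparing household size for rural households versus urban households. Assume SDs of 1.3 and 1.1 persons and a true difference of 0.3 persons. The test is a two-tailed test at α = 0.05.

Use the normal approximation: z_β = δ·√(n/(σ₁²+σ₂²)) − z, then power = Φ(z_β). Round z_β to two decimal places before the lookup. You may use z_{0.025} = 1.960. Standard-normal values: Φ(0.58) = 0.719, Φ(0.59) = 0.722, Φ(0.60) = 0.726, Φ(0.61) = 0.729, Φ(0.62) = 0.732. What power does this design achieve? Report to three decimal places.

Power ≈ 0.729

z_β = δ·√(n/(σ₁²+σ₂²)) − z_{α/2}
    = 0.3 · √(213/2.9) − 1.960
    = 0.3 · 8.57020 − 1.960
    = 2.5711 − 1.960 = 0.6111 → 0.61
Power = Φ(0.61) = 0.729.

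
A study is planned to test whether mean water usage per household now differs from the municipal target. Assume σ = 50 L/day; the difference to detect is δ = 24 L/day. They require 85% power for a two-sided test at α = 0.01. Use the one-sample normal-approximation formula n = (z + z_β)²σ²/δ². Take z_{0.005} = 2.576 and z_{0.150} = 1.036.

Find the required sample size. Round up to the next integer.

n = (z_{α/2} + z_β)² · σ² / δ²
  = (2.576 + 1.036)² · 50² / 24²
  = 13.0465 · 2500 / 576
  = 56.63
Round up → n = 57.

n = 57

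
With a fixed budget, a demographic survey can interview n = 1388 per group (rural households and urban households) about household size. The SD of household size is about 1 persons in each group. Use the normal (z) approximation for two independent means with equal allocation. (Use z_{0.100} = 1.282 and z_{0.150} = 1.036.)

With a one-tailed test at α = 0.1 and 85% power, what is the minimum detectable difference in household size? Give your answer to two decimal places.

δ = (z_α + z_β) · √((σ₁²+σ₂²)/n)
  = (1.282 + 1.036) · √(2/1388)
  = 2.318 · √0.00144
  = 2.318 · 0.0380
  = 0.0880

Minimum detectable difference ≈ 0.09 persons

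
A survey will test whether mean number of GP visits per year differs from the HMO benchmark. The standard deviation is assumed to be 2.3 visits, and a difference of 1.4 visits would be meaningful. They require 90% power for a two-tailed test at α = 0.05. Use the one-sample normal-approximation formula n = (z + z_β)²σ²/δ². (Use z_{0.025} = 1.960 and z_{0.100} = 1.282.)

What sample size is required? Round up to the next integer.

n = (z_{α/2} + z_β)² · σ² / δ²
  = (1.960 + 1.282)² · 2.3² / 1.4²
  = 10.5106 · 5.29 / 1.96
  = 28.37
Round up → n = 29.

n = 29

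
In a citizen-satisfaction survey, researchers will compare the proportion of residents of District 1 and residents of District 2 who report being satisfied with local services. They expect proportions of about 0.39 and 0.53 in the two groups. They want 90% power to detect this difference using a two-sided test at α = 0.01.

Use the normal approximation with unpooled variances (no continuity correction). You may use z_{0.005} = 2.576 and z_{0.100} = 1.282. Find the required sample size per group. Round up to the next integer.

n = 370 per group

n = (z_{α/2} + z_β)² · [p₁(1−p₁) + p₂(1−p₂)] / (p₁ − p₂)²
  = (2.576 + 1.282)² · (0.39·0.61 + 0.53·0.47) / (-0.14)²
  = (3.858)² · (0.2379 + 0.2491) / 0.0196
  = 14.8842 · 0.4870 / 0.0196
  = 369.83
Round up → n = 370 per group.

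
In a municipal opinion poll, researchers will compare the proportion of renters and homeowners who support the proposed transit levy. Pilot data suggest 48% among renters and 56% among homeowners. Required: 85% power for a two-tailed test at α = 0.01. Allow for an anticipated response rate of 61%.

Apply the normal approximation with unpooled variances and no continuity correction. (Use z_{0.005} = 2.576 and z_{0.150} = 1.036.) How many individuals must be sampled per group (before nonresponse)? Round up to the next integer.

n = 1658 per group

n = (z_{α/2} + z_β)² · [p₁(1−p₁) + p₂(1−p₂)] / (p₁ − p₂)²
  = (2.576 + 1.036)² · (0.48·0.52 + 0.56·0.44) / (-0.08)²
  = (3.612)² · (0.2496 + 0.2464) / 0.0064
  = 13.0465 · 0.4960 / 0.0064
  = 1011.11
Adjust for 61% response: 1011.11 / 0.61 = 1657.55.
Round up → n = 1658 per group.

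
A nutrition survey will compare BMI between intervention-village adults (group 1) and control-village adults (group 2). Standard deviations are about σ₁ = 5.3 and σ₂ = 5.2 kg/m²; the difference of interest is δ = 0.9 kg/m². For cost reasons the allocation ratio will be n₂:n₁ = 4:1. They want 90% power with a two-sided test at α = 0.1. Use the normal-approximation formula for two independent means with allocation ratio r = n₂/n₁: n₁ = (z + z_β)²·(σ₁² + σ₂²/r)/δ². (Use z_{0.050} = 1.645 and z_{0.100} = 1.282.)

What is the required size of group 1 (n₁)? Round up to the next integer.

n₁ = 369

n₁ = (z_{α/2} + z_β)² · (σ₁² + σ₂²/r) / δ²
   = (1.645 + 1.282)² · (5.3² + 5.2²/4) / 0.9²
   = 8.5673 · (28.09 + 6.76) / 0.81
   = 8.5673 · 34.85 / 0.81
   = 368.61
Round up → n₁ = 369; n₂ = r·n₁ = 4 × 369 = 1476.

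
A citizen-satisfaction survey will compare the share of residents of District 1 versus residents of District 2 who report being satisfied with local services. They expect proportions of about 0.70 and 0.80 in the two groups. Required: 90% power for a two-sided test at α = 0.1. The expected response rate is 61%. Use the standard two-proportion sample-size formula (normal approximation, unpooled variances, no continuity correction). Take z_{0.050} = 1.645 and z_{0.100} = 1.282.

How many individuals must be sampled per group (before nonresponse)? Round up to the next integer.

n = 520 per group

n = (z_{α/2} + z_β)² · [p₁(1−p₁) + p₂(1−p₂)] / (p₁ − p₂)²
  = (1.645 + 1.282)² · (0.70·0.30 + 0.80·0.20) / (-0.10)²
  = (2.927)² · (0.2100 + 0.1600) / 0.0100
  = 8.5673 · 0.3700 / 0.0100
  = 316.99
Adjust for 61% response: 316.99 / 0.61 = 519.66.
Round up → n = 520 per group.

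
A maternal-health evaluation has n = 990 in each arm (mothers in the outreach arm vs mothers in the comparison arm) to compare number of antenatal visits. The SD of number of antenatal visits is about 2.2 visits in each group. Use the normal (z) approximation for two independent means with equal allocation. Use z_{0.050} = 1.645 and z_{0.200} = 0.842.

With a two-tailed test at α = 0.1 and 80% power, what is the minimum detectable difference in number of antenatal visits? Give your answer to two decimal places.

Minimum detectable difference ≈ 0.25 visits

δ = (z_{α/2} + z_β) · √((σ₁²+σ₂²)/n)
  = (1.645 + 0.842) · √(9.68/990)
  = 2.487 · √0.00978
  = 2.487 · 0.0989
  = 0.2459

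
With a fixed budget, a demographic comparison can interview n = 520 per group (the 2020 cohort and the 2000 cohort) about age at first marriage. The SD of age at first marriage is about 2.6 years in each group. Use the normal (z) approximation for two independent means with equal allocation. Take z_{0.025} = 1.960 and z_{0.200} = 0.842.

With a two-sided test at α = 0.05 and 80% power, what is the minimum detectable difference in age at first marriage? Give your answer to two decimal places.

δ = (z_{α/2} + z_β) · √((σ₁²+σ₂²)/n)
  = (1.960 + 0.842) · √(13.52/520)
  = 2.802 · √0.026
  = 2.802 · 0.1612
  = 0.4518

Minimum detectable difference ≈ 0.45 years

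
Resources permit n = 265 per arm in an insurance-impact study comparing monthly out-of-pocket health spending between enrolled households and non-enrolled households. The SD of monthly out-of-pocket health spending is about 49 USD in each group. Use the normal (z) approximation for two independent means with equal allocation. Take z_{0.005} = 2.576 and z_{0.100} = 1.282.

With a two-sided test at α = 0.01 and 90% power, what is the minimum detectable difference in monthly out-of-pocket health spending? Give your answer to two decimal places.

δ = (z_{α/2} + z_β) · √((σ₁²+σ₂²)/n)
  = (2.576 + 1.282) · √(4802/265)
  = 3.858 · √18.1208
  = 3.858 · 4.2568
  = 16.4229

Minimum detectable difference ≈ 16.42 USD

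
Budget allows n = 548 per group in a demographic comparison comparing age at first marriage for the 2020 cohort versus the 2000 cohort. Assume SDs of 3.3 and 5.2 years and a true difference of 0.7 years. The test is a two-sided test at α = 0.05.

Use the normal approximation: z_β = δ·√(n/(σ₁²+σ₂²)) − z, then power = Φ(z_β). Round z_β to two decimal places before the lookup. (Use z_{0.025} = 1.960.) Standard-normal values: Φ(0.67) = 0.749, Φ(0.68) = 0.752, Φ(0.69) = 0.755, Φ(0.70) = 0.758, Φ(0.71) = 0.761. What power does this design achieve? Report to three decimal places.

z_β = δ·√(n/(σ₁²+σ₂²)) − z_{α/2}
    = 0.7 · √(548/37.93) − 1.960
    = 0.7 · 3.80101 − 1.960
    = 2.6607 − 1.960 = 0.7007 → 0.70
Power = Φ(0.70) = 0.758.

Power ≈ 0.758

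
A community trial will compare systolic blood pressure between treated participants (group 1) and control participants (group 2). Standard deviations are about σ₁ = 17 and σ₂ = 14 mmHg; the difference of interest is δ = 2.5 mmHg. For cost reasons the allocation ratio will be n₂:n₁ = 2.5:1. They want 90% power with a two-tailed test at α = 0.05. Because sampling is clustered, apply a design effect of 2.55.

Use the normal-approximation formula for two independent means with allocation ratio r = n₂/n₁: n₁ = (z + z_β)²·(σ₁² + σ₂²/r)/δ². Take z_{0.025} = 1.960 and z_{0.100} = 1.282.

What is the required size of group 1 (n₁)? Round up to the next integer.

n₁ = (z_{α/2} + z_β)² · (σ₁² + σ₂²/r) / δ²
   = (1.960 + 1.282)² · (17² + 14²/2.5) / 2.5²
   = 10.5106 · (289 + 78.4) / 6.25
   = 10.5106 · 367.4 / 6.25
   = 617.85
Design effect: 2.55 × 617.85 = 1575.53.
Round up → n₁ = 1576; n₂ = r·n₁ = 2.5 × 1576 = 3940.

n₁ = 1576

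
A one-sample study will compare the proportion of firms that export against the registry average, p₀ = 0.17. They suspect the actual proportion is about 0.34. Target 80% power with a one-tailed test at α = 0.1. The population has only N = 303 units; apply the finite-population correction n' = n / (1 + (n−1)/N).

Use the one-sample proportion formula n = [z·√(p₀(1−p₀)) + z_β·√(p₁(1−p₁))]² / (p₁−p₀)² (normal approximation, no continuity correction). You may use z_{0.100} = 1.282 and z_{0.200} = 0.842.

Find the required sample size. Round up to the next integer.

n = 25

n = [z_α·√(p₀q₀) + z_β·√(p₁q₁)]² / (p₁ − p₀)²
  = [1.282·√(0.17·0.83) + 0.842·√(0.34·0.66)]² / (0.17)²
  = [1.282·0.3756 + 0.842·0.4737]² / 0.0289
  = [0.8804]² / 0.0289
  = 26.82
Finite-population correction (N = 303): 26.82 / (1 + (26.82 − 1)/303) = 24.72.
Round up → n = 25.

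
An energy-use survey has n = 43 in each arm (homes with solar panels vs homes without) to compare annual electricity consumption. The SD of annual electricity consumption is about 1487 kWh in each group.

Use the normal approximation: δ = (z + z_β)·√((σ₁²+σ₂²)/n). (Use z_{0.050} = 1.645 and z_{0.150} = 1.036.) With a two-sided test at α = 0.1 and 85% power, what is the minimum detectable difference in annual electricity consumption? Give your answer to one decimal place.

Minimum detectable difference ≈ 859.8 kWh

δ = (z_{α/2} + z_β) · √((σ₁²+σ₂²)/n)
  = (1.645 + 1.036) · √(4422338/43)
  = 2.681 · √102845.1
  = 2.681 · 320.6947
  = 859.7824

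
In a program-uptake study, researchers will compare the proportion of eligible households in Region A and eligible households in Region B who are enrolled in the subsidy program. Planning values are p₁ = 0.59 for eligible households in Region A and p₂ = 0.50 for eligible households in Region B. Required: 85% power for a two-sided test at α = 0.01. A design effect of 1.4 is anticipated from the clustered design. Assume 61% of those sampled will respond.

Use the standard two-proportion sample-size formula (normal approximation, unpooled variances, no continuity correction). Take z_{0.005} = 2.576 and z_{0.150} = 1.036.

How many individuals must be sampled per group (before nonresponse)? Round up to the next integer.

n = (z_{α/2} + z_β)² · [p₁(1−p₁) + p₂(1−p₂)] / (p₁ − p₂)²
  = (2.576 + 1.036)² · (0.59·0.41 + 0.50·0.50) / (0.09)²
  = (3.612)² · (0.2419 + 0.2500) / 0.0081
  = 13.0465 · 0.4919 / 0.0081
  = 792.30
Design effect: 1.4 × 792.30 = 1109.21.
Adjust for 61% response: 1109.21 / 0.61 = 1818.38.
Round up → n = 1819 per group.

n = 1819 per group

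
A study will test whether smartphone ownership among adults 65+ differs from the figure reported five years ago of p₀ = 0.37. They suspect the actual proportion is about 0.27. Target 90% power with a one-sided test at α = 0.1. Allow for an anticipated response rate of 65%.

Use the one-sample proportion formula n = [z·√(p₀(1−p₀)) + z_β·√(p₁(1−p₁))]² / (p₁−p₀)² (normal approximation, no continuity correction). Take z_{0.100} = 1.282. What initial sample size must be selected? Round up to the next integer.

n = 218

n = [z_α·√(p₀q₀) + z_β·√(p₁q₁)]² / (p₁ − p₀)²
  = [1.282·√(0.37·0.63) + 1.282·√(0.27·0.73)]² / (-0.10)²
  = [1.282·0.4828 + 1.282·0.4440]² / 0.0100
  = [1.1881]² / 0.0100
  = 141.16
Adjust for 65% response: 141.16 / 0.65 = 217.17.
Round up → n = 218.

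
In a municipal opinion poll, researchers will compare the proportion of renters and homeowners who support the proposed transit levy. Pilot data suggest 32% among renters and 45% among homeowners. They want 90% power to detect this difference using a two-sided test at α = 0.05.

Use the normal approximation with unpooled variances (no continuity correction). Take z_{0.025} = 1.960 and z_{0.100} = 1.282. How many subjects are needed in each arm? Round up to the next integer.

n = 290 per group

n = (z_{α/2} + z_β)² · [p₁(1−p₁) + p₂(1−p₂)] / (p₁ − p₂)²
  = (1.960 + 1.282)² · (0.32·0.68 + 0.45·0.55) / (-0.13)²
  = (3.242)² · (0.2176 + 0.2475) / 0.0169
  = 10.5106 · 0.4651 / 0.0169
  = 289.26
Round up → n = 290 per group.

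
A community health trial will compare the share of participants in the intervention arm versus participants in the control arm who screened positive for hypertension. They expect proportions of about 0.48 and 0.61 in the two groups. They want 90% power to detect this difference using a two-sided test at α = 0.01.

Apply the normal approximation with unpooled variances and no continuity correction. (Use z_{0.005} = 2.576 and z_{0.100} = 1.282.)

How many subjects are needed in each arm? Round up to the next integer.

n = 430 per group

n = (z_{α/2} + z_β)² · [p₁(1−p₁) + p₂(1−p₂)] / (p₁ − p₂)²
  = (2.576 + 1.282)² · (0.48·0.52 + 0.61·0.39) / (-0.13)²
  = (3.858)² · (0.2496 + 0.2379) / 0.0169
  = 14.8842 · 0.4875 / 0.0169
  = 429.35
Round up → n = 430 per group.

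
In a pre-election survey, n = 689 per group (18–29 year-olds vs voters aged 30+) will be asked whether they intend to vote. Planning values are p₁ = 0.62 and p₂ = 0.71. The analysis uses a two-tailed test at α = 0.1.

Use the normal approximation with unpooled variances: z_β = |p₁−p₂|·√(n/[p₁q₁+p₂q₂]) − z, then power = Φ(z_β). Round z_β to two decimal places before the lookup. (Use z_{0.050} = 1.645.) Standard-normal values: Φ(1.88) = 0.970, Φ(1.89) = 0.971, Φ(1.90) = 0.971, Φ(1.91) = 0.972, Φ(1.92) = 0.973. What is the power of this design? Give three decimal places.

z_β = |p₁−p₂|·√(n/[p₁q₁+p₂q₂]) − z_{α/2}
    = 0.09 · √(689/0.4415) − 1.645
    = 0.09 · 39.5043 − 1.645
    = 3.5554 − 1.645 = 1.9104 → 1.91
Power = Φ(1.91) = 0.972.

Power ≈ 0.972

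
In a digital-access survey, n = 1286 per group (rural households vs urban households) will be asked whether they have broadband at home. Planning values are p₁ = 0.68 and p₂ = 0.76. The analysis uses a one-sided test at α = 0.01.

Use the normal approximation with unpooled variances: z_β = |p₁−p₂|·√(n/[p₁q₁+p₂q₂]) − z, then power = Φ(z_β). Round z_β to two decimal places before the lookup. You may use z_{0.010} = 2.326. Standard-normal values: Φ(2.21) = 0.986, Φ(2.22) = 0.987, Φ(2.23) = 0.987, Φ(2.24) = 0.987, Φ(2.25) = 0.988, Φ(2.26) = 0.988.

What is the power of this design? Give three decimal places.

z_β = |p₁−p₂|·√(n/[p₁q₁+p₂q₂]) − z_α
    = 0.08 · √(1286/0.4000) − 2.326
    = 0.08 · 56.7010 − 2.326
    = 4.5361 − 2.326 = 2.2101 → 2.21
Power = Φ(2.21) = 0.986.

Power ≈ 0.986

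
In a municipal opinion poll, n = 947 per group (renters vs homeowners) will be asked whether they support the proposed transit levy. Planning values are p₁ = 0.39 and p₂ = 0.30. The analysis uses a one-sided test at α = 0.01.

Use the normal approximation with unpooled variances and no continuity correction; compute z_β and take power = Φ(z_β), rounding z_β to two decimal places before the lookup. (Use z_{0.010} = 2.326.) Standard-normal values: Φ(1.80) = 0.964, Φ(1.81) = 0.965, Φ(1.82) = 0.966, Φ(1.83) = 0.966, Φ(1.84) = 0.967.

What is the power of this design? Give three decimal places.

z_β = |p₁−p₂|·√(n/[p₁q₁+p₂q₂]) − z_α
    = 0.09 · √(947/0.4479) − 2.326
    = 0.09 · 45.9816 − 2.326
    = 4.1383 − 2.326 = 1.8123 → 1.81
Power = Φ(1.81) = 0.965.

Power ≈ 0.965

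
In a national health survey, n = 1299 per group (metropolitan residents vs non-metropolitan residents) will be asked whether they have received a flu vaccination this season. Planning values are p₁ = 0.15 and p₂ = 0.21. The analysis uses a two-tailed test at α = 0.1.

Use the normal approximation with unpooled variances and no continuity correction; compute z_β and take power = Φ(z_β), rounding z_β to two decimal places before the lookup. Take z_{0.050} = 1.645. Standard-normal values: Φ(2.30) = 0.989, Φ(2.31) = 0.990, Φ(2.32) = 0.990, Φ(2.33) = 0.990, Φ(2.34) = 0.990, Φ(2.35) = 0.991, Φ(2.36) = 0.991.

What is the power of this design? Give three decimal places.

z_β = |p₁−p₂|·√(n/[p₁q₁+p₂q₂]) − z_{α/2}
    = 0.06 · √(1299/0.2934) − 1.645
    = 0.06 · 66.5387 − 1.645
    = 3.9923 − 1.645 = 2.3473 → 2.35
Power = Φ(2.35) = 0.991.

Power ≈ 0.991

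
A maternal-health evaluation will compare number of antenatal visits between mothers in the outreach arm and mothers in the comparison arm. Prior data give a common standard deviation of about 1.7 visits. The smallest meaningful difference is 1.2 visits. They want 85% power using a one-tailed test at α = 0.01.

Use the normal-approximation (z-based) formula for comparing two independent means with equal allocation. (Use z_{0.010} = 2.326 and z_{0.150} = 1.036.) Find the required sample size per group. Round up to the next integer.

n = 46 per group

n = (z_α + z_β)² · (σ₁² + σ₂²) / δ²
  = (2.326 + 1.036)² · (2·1.7² = 5.78) / 1.2²
  = 11.3030 · 5.78 / 1.44
  = 45.37
Round up → n = 46 per group.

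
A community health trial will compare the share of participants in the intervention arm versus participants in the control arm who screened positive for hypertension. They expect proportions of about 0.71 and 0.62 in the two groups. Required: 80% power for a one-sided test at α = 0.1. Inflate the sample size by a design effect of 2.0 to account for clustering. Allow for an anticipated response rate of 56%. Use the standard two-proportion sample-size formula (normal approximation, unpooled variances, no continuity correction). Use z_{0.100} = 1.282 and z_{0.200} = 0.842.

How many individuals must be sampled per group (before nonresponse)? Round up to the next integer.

n = 879 per group

n = (z_α + z_β)² · [p₁(1−p₁) + p₂(1−p₂)] / (p₁ − p₂)²
  = (1.282 + 0.842)² · (0.71·0.29 + 0.62·0.38) / (0.09)²
  = (2.124)² · (0.2059 + 0.2356) / 0.0081
  = 4.5114 · 0.4415 / 0.0081
  = 245.90
Design effect: 2.0 × 245.90 = 491.80.
Adjust for 56% response: 491.80 / 0.56 = 878.21.
Round up → n = 879 per group.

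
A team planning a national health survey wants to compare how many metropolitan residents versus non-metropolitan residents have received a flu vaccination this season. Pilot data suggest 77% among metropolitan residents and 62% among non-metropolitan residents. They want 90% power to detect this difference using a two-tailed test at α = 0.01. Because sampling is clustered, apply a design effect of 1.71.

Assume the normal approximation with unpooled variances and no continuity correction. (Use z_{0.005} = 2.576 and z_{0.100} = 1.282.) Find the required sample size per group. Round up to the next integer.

n = 467 per group

n = (z_{α/2} + z_β)² · [p₁(1−p₁) + p₂(1−p₂)] / (p₁ − p₂)²
  = (2.576 + 1.282)² · (0.77·0.23 + 0.62·0.38) / (0.15)²
  = (3.858)² · (0.1771 + 0.2356) / 0.0225
  = 14.8842 · 0.4127 / 0.0225
  = 273.01
Design effect: 1.71 × 273.01 = 466.84.
Round up → n = 467 per group.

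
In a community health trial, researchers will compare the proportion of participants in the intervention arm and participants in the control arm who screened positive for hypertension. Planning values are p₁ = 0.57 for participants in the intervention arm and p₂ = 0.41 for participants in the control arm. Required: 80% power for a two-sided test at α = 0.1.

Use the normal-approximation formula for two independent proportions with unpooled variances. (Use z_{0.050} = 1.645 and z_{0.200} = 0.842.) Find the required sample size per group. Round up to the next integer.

n = (z_{α/2} + z_β)² · [p₁(1−p₁) + p₂(1−p₂)] / (p₁ − p₂)²
  = (1.645 + 0.842)² · (0.57·0.43 + 0.41·0.59) / (0.16)²
  = (2.487)² · (0.2451 + 0.2419) / 0.0256
  = 6.1852 · 0.4870 / 0.0256
  = 117.66
Round up → n = 118 per group.

n = 118 per group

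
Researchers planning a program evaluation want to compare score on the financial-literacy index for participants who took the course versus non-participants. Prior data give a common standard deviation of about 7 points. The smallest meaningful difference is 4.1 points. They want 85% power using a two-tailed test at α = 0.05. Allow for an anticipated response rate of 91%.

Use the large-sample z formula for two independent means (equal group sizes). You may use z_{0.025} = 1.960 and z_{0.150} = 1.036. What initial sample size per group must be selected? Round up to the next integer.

n = (z_{α/2} + z_β)² · (σ₁² + σ₂²) / δ²
  = (1.960 + 1.036)² · (2·7² = 98) / 4.1²
  = 8.9760 · 98 / 16.81
  = 52.33
Adjust for 91% response: 52.33 / 0.91 = 57.50.
Round up → n = 58 per group.

n = 58 per group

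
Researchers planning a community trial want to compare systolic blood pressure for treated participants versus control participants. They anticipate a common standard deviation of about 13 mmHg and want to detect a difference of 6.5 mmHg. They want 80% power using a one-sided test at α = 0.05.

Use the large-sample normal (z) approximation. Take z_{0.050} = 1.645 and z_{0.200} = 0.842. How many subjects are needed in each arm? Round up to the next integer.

n = 50 per group

n = (z_α + z_β)² · (σ₁² + σ₂²) / δ²
  = (1.645 + 0.842)² · (2·13² = 338) / 6.5²
  = 6.1852 · 338 / 42.25
  = 49.48
Round up → n = 50 per group.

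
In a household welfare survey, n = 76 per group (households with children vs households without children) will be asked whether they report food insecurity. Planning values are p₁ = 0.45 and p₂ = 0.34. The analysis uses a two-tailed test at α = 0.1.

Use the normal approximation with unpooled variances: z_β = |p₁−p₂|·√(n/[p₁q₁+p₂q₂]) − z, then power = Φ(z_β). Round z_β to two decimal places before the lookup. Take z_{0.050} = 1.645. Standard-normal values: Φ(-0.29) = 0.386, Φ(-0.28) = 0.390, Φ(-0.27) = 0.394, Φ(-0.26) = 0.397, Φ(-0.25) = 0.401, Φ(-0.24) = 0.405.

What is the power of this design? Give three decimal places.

Power ≈ 0.401

z_β = |p₁−p₂|·√(n/[p₁q₁+p₂q₂]) − z_{α/2}
    = 0.11 · √(76/0.4719) − 1.645
    = 0.11 · 12.6906 − 1.645
    = 1.3960 − 1.645 = -0.2490 → -0.25
Power = Φ(-0.25) = 0.401.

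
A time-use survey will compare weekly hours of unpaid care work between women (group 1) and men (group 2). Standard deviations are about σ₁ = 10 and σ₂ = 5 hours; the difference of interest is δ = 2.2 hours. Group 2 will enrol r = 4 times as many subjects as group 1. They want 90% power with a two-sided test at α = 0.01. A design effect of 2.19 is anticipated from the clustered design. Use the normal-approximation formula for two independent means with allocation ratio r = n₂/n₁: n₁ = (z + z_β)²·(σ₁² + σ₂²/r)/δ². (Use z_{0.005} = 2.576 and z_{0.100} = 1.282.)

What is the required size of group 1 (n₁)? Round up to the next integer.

n₁ = 716

n₁ = (z_{α/2} + z_β)² · (σ₁² + σ₂²/r) / δ²
   = (2.576 + 1.282)² · (10² + 5²/4) / 2.2²
   = 14.8842 · (100 + 6.25) / 4.84
   = 14.8842 · 106.25 / 4.84
   = 326.74
Design effect: 2.19 × 326.74 = 715.57.
Round up → n₁ = 716; n₂ = r·n₁ = 4 × 716 = 2864.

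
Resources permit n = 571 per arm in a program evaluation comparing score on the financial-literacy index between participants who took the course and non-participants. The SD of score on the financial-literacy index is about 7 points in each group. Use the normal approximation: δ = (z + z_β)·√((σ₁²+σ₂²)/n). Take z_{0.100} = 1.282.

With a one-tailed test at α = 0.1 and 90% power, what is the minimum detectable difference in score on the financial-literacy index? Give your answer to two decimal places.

Minimum detectable difference ≈ 1.06 points

δ = (z_α + z_β) · √((σ₁²+σ₂²)/n)
  = (1.282 + 1.282) · √(98/571)
  = 2.564 · √0.17163
  = 2.564 · 0.4143
  = 1.0622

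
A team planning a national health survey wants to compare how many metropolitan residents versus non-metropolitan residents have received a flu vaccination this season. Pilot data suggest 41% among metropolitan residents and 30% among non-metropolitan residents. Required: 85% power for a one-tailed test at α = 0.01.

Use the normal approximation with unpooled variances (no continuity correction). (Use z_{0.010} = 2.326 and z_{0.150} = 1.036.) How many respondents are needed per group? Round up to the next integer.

n = (z_α + z_β)² · [p₁(1−p₁) + p₂(1−p₂)] / (p₁ − p₂)²
  = (2.326 + 1.036)² · (0.41·0.59 + 0.30·0.70) / (0.11)²
  = (3.362)² · (0.2419 + 0.2100) / 0.0121
  = 11.3030 · 0.4519 / 0.0121
  = 422.14
Round up → n = 423 per group.

n = 423 per group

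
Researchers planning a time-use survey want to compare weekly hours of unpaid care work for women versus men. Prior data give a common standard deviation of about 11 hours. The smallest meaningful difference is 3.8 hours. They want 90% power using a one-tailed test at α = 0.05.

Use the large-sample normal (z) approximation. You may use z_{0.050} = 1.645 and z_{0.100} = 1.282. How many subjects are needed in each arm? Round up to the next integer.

n = (z_α + z_β)² · (σ₁² + σ₂²) / δ²
  = (1.645 + 1.282)² · (2·11² = 242) / 3.8²
  = 8.5673 · 242 / 14.44
  = 143.58
Round up → n = 144 per group.

n = 144 per group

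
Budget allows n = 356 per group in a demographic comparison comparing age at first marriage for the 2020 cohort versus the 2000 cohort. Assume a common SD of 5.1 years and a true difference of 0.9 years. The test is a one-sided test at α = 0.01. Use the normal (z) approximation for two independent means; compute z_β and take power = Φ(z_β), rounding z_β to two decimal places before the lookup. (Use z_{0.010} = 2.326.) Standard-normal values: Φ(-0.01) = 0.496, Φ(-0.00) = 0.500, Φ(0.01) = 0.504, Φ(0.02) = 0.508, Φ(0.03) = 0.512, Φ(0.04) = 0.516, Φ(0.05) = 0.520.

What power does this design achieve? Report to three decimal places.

Power ≈ 0.512

z_β = δ·√(n/(σ₁²+σ₂²)) − z_α
    = 0.9 · √(356/52.02) − 2.326
    = 0.9 · 2.61601 − 2.326
    = 2.3544 − 2.326 = 0.0284 → 0.03
Power = Φ(0.03) = 0.512.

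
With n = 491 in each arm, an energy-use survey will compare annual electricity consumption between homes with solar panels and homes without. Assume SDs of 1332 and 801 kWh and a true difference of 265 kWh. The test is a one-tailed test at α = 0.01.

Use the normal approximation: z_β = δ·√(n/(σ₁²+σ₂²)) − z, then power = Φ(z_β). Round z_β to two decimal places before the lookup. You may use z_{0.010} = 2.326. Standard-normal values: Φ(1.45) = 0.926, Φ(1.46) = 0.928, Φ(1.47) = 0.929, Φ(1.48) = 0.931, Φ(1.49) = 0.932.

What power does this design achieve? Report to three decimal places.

z_β = δ·√(n/(σ₁²+σ₂²)) − z_α
    = 265 · √(491/2415825) − 2.326
    = 265 · 0.01426 − 2.326
    = 3.7779 − 2.326 = 1.4519 → 1.45
Power = Φ(1.45) = 0.926.

Power ≈ 0.926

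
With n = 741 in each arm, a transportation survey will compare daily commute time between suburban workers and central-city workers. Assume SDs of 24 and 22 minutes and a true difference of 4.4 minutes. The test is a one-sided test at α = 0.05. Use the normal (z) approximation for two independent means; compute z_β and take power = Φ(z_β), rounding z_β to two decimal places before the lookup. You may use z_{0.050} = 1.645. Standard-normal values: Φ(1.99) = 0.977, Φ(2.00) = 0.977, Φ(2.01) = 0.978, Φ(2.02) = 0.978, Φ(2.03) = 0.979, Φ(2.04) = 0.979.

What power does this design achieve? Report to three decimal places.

z_β = δ·√(n/(σ₁²+σ₂²)) − z_α
    = 4.4 · √(741/1060) − 1.645
    = 4.4 · 0.83610 − 1.645
    = 3.6788 − 1.645 = 2.0338 → 2.03
Power = Φ(2.03) = 0.979.

Power ≈ 0.979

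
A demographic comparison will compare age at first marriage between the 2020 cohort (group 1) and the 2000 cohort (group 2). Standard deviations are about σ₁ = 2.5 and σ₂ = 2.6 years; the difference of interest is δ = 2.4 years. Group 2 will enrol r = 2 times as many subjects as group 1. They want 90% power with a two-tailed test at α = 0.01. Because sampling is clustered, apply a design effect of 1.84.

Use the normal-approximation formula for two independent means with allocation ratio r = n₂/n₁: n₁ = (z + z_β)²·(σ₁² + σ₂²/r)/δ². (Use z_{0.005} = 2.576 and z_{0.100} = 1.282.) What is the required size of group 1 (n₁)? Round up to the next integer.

n₁ = 46

n₁ = (z_{α/2} + z_β)² · (σ₁² + σ₂²/r) / δ²
   = (2.576 + 1.282)² · (2.5² + 2.6²/2) / 2.4²
   = 14.8842 · (6.25 + 3.38) / 5.76
   = 14.8842 · 9.63 / 5.76
   = 24.88
Design effect: 1.84 × 24.88 = 45.79.
Round up → n₁ = 46; n₂ = r·n₁ = 2 × 46 = 92.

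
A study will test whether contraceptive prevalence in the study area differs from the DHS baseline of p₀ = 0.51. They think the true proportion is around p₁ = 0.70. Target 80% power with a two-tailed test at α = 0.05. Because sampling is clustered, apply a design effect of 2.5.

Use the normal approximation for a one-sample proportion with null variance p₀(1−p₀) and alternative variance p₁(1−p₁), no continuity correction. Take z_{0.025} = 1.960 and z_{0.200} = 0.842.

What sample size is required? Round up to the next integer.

n = 130

n = [z_{α/2}·√(p₀q₀) + z_β·√(p₁q₁)]² / (p₁ − p₀)²
  = [1.960·√(0.51·0.49) + 0.842·√(0.70·0.30)]² / (0.19)²
  = [1.960·0.4999 + 0.842·0.4583]² / 0.0361
  = [1.3657]² / 0.0361
  = 51.66
Design effect: 2.5 × 51.66 = 129.16.
Round up → n = 130.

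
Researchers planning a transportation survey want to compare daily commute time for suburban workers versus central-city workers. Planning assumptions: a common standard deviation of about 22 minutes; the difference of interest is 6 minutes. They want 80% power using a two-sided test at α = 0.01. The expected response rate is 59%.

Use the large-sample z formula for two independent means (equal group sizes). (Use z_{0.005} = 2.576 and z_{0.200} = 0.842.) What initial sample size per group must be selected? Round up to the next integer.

n = 533 per group

n = (z_{α/2} + z_β)² · (σ₁² + σ₂²) / δ²
  = (2.576 + 0.842)² · (2·22² = 968) / 6²
  = 11.6827 · 968 / 36
  = 314.14
Adjust for 59% response: 314.14 / 0.59 = 532.43.
Round up → n = 533 per group.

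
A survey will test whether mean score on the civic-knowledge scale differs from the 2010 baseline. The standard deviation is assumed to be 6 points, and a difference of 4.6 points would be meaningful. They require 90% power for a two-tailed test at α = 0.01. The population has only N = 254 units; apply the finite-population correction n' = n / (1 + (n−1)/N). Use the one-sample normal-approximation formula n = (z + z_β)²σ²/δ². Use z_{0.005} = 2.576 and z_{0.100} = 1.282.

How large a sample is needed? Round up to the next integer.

n = 24

n = (z_{α/2} + z_β)² · σ² / δ²
  = (2.576 + 1.282)² · 6² / 4.6²
  = 14.8842 · 36 / 21.16
  = 25.32
Finite-population correction (N = 254): 25.32 / (1 + (25.32 − 1)/254) = 23.11.
Round up → n = 24.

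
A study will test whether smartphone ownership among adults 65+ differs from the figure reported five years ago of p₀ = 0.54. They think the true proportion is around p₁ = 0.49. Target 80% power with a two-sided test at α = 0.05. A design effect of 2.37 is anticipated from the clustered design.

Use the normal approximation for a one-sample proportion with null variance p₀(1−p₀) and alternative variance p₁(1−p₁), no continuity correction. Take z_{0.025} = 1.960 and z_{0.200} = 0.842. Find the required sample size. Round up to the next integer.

n = [z_{α/2}·√(p₀q₀) + z_β·√(p₁q₁)]² / (p₁ − p₀)²
  = [1.960·√(0.54·0.46) + 0.842·√(0.49·0.51)]² / (-0.05)²
  = [1.960·0.4984 + 0.842·0.4999]² / 0.0025
  = [1.3978]² / 0.0025
  = 781.51
Design effect: 2.37 × 781.51 = 1852.18.
Round up → n = 1853.

n = 1853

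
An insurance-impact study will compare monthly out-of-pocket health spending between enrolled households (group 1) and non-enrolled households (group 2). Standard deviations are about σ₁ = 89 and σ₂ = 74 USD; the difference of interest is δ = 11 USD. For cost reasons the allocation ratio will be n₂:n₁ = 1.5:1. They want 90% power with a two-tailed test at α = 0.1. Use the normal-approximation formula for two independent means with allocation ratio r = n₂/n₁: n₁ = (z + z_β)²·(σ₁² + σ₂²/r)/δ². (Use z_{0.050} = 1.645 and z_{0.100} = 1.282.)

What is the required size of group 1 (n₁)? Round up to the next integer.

n₁ = 820

n₁ = (z_{α/2} + z_β)² · (σ₁² + σ₂²/r) / δ²
   = (1.645 + 1.282)² · (89² + 74²/1.5) / 11²
   = 8.5673 · (7921 + 3650.7) / 121
   = 8.5673 · 11571.7 / 121
   = 819.32
Round up → n₁ = 820; n₂ = r·n₁ = 1.5 × 820 = 1230.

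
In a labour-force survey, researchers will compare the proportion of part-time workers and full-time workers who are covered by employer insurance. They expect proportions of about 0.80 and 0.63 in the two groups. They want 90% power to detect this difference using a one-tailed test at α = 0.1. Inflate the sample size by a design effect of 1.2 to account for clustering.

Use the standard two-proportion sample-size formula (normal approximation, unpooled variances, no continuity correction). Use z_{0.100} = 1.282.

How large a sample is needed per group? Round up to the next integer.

n = (z_α + z_β)² · [p₁(1−p₁) + p₂(1−p₂)] / (p₁ − p₂)²
  = (1.282 + 1.282)² · (0.80·0.20 + 0.63·0.37) / (0.17)²
  = (2.564)² · (0.1600 + 0.2331) / 0.0289
  = 6.5741 · 0.3931 / 0.0289
  = 89.42
Design effect: 1.2 × 89.42 = 107.31.
Round up → n = 108 per group.

n = 108 per group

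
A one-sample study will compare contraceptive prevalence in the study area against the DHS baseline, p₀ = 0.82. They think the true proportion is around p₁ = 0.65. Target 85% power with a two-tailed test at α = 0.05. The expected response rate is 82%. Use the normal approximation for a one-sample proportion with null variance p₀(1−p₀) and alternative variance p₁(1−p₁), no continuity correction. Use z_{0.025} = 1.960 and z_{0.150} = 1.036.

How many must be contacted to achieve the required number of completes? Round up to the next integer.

n = 66

n = [z_{α/2}·√(p₀q₀) + z_β·√(p₁q₁)]² / (p₁ − p₀)²
  = [1.960·√(0.82·0.18) + 1.036·√(0.65·0.35)]² / (-0.17)²
  = [1.960·0.3842 + 1.036·0.4770]² / 0.0289
  = [1.2471]² / 0.0289
  = 53.82
Adjust for 82% response: 53.82 / 0.82 = 65.63.
Round up → n = 66.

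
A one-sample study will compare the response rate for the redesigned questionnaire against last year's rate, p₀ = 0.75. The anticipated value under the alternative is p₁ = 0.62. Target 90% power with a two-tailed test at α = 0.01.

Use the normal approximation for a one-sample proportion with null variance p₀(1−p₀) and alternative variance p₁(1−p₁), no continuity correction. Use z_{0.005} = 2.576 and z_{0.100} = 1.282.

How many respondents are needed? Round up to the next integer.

n = 179

n = [z_{α/2}·√(p₀q₀) + z_β·√(p₁q₁)]² / (p₁ − p₀)²
  = [2.576·√(0.75·0.25) + 1.282·√(0.62·0.38)]² / (-0.13)²
  = [2.576·0.4330 + 1.282·0.4854]² / 0.0169
  = [1.7377]² / 0.0169
  = 178.68
Round up → n = 179.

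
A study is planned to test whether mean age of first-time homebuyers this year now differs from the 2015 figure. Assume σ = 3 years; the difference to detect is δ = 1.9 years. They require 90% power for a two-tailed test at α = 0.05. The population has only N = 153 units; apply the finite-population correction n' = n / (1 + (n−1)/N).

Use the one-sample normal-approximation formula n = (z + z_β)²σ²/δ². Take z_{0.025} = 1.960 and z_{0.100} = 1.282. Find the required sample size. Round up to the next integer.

n = (z_{α/2} + z_β)² · σ² / δ²
  = (1.960 + 1.282)² · 3² / 1.9²
  = 10.5106 · 9 / 3.61
  = 26.20
Finite-population correction (N = 153): 26.20 / (1 + (26.20 − 1)/153) = 22.50.
Round up → n = 23.

n = 23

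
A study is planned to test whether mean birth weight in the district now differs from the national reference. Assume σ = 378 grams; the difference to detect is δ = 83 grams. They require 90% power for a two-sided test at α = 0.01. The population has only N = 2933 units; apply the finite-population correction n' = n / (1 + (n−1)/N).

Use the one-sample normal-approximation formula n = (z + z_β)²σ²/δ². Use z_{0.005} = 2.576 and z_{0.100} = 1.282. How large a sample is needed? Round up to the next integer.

n = (z_{α/2} + z_β)² · σ² / δ²
  = (2.576 + 1.282)² · 378² / 83²
  = 14.8842 · 142884 / 6889
  = 308.71
Finite-population correction (N = 2933): 308.71 / (1 + (308.71 − 1)/2933) = 279.40.
Round up → n = 280.

n = 280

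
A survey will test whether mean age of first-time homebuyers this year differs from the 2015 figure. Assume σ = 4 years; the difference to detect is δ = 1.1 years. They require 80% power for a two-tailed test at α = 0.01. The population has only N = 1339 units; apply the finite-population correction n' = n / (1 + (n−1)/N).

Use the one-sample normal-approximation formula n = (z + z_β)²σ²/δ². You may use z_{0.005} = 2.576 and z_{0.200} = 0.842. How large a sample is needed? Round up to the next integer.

n = (z_{α/2} + z_β)² · σ² / δ²
  = (2.576 + 0.842)² · 4² / 1.1²
  = 11.6827 · 16 / 1.21
  = 154.48
Finite-population correction (N = 1339): 154.48 / (1 + (154.48 − 1)/1339) = 138.60.
Round up → n = 139.

n = 139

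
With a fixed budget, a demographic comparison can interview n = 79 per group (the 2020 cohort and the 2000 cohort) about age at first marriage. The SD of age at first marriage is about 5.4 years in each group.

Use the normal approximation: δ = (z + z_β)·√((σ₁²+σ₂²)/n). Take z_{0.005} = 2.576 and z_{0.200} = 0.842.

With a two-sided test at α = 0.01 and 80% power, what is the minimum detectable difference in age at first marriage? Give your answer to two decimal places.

Minimum detectable difference ≈ 2.94 years

δ = (z_{α/2} + z_β) · √((σ₁²+σ₂²)/n)
  = (2.576 + 0.842) · √(58.32/79)
  = 3.418 · √0.73823
  = 3.418 · 0.8592
  = 2.9368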